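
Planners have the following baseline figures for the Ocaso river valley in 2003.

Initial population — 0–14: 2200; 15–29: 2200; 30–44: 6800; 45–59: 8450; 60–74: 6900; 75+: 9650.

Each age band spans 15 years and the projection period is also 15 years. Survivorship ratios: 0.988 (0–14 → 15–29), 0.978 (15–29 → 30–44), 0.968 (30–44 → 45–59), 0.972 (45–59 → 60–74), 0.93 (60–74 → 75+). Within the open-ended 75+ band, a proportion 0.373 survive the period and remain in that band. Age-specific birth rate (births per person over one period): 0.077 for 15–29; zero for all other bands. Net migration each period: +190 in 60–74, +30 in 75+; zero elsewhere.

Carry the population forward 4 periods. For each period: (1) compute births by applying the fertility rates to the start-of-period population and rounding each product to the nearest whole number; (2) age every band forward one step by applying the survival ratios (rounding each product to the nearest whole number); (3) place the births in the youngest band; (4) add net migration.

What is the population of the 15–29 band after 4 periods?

13

Numbering the groups 1..6 from youngest to oldest:
— Period 1 —
Births: 2200 × 0.077 = 169
Group 2: 2200 × 0.988 = 2174
Group 3: 2200 × 0.978 = 2152
Group 4: 6800 × 0.968 = 6582
Group 5: 8450 × 0.972 = 8213
Group 6: 6900 × 0.93 + 9650 × 0.373 = 6417 + 3599 = 10016
Net migration: Group 5 + 190 → 8403; Group 6 + 30 → 10046
Giving 169 / 2174 / 2152 / 6582 / 8403 / 10046.
— Period 2 —
Births: 2174 × 0.077 = 167
Group 2: 169 × 0.988 = 167
Group 3: 2174 × 0.978 = 2126
Group 4: 2152 × 0.968 = 2083
Group 5: 6582 × 0.972 = 6398
Group 6: 8403 × 0.93 + 10046 × 0.373 = 7815 + 3747 = 11562
Net migration: Group 5 + 190 → 6588; Group 6 + 30 → 11592
Giving 167 / 167 / 2126 / 2083 / 6588 / 11592.
— Period 3 —
Births: 167 × 0.077 = 13
Group 2: 167 × 0.988 = 165
Group 3: 167 × 0.978 = 163
Group 4: 2126 × 0.968 = 2058
Group 5: 2083 × 0.972 = 2025
Group 6: 6588 × 0.93 + 11592 × 0.373 = 6127 + 4324 = 10451
Net migration: Group 5 + 190 → 2215; Group 6 + 30 → 10481
Giving 13 / 165 / 163 / 2058 / 2215 / 10481.
— Period 4 —
Births: 165 × 0.077 = 13
Group 2: 13 × 0.988 = 13
Group 3: 165 × 0.978 = 161
Group 4: 163 × 0.968 = 158
Group 5: 2058 × 0.972 = 2000
Group 6: 2215 × 0.93 + 10481 × 0.373 = 2060 + 3909 = 5969
Net migration: Group 5 + 190 → 2190; Group 6 + 30 → 5999
Giving 13 / 13 / 161 / 158 / 2190 / 5999.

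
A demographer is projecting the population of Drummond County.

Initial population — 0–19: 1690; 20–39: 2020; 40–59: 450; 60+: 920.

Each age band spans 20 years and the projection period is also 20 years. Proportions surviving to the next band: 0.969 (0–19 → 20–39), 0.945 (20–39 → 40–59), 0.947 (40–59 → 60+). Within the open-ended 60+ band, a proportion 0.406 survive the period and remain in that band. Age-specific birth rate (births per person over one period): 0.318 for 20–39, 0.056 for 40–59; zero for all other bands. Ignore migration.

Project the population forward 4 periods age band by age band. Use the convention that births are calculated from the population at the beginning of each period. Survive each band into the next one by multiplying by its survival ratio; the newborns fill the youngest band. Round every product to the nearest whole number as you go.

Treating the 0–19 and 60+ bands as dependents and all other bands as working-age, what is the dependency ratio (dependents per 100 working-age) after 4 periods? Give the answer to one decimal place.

Call the bands 1 to 4, youngest first.
Period 1.
Births: 2020 * 0.318 = 642  |  450 * 0.056 = 25 ⇒ total 667
Band 2: 1690 * 0.969 = 1638
Band 3: 2020 * 0.945 = 1909
Band 4: 450 * 0.947 + 920 * 0.406 = 426 + 374 = 800
Giving 667 / 1638 / 1909 / 800.
Period 2.
Births: 1638 * 0.318 = 521  |  1909 * 0.056 = 107 ⇒ total 628
Band 2: 667 * 0.969 = 646
Band 3: 1638 * 0.945 = 1548
Band 4: 1909 * 0.947 + 800 * 0.406 = 1808 + 325 = 2133
Giving 628 / 646 / 1548 / 2133.
Period 3.
Births: 646 * 0.318 = 205  |  1548 * 0.056 = 87 ⇒ total 292
Band 2: 628 * 0.969 = 609
Band 3: 646 * 0.945 = 610
Band 4: 1548 * 0.947 + 2133 * 0.406 = 1466 + 866 = 2332
Giving 292 / 609 / 610 / 2332.
Period 4.
Births: 609 * 0.318 = 194  |  610 * 0.056 = 34 ⇒ total 228
Band 2: 292 * 0.969 = 283
Band 3: 609 * 0.945 = 576
Band 4: 610 * 0.947 + 2332 * 0.406 = 578 + 947 = 1525
Giving 228 / 283 / 576 / 1525.
Dependents (band 0–19 + band 60+) = 228 + 1525 = 1753; working-age = 859; ratio = 1753/859 × 100 = 204.1

204.1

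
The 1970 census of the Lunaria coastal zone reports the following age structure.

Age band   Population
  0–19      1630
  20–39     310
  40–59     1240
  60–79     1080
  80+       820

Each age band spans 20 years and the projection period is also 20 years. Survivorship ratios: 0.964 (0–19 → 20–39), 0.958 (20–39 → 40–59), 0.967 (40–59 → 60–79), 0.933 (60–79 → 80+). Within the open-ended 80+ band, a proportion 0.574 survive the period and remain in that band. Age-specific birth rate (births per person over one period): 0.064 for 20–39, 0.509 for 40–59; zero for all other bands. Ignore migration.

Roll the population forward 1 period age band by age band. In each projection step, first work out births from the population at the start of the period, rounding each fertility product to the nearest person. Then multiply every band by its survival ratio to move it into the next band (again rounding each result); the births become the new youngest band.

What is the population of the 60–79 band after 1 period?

1199

— Period 1 —
Births: 310 × 0.064 = 20 ; 1240 × 0.509 = 631 → 651
20–39: 1630 × 0.964 = 1571
40–59: 310 × 0.958 = 297
60–79: 1240 × 0.967 = 1199
80+: 1080 × 0.933 + 820 × 0.574 = 1008 + 471 = 1479
End of period: [651, 1571, 297, 1199, 1479]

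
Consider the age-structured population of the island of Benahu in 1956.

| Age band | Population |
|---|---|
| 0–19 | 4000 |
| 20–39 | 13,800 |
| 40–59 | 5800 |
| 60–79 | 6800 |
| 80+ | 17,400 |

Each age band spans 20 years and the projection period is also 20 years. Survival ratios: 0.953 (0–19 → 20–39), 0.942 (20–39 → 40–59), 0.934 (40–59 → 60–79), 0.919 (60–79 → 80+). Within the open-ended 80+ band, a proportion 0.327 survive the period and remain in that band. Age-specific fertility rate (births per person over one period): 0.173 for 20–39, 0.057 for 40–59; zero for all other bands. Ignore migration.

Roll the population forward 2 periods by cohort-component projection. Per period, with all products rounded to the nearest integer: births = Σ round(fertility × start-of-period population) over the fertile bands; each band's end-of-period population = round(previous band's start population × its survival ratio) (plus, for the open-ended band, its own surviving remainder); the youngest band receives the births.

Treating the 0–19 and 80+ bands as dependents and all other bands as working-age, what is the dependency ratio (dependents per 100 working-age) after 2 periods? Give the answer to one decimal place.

56.1

Numbering the groups 1..5 from youngest to oldest:
[period 1]
Births: 13800 × 0.173 = 2387, 5800 × 0.057 = 331 ⇒ total 2718
Group 2: 4000 × 0.953 = 3812
Group 3: 13800 × 0.942 = 13000
Group 4: 5800 × 0.934 = 5417
Group 5: 6800 × 0.919 + 17400 × 0.327 = 6249 + 5690 = 11939
Population now: 0–19=2718, 20–39=3812, 40–59=13000, 60–79=5417, 80+=11939
[period 2]
Births: 3812 × 0.173 = 659, 13000 × 0.057 = 741 ⇒ total 1400
Group 2: 2718 × 0.953 = 2590
Group 3: 3812 × 0.942 = 3591
Group 4: 13000 × 0.934 = 12142
Group 5: 5417 × 0.919 + 11939 × 0.327 = 4978 + 3904 = 8882
Population now: 0–19=1400, 20–39=2590, 40–59=3591, 60–79=12142, 80+=8882
Dependents (band 0–19 + band 80+) = 1400 + 8882 = 10282; working-age = 18323; ratio = 10282/18323 × 100 = 56.1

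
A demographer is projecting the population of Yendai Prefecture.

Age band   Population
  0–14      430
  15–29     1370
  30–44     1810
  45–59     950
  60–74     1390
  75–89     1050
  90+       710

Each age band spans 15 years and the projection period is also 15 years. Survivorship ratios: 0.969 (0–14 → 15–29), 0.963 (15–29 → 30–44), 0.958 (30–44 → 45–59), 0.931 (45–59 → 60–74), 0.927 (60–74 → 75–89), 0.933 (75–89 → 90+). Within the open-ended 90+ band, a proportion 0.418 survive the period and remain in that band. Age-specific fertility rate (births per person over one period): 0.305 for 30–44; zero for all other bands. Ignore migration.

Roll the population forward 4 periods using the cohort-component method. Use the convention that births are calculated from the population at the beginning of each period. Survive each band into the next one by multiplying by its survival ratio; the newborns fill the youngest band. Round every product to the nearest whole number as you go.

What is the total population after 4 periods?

(Groups numbered youngest = 1 to oldest = 7.)
Period 1:
Births: 1810 * 0.305 = 552
Group 2: 430 * 0.969 = 417
Group 3: 1370 * 0.963 = 1319
Group 4: 1810 * 0.958 = 1734
Group 5: 950 * 0.931 = 884
Group 6: 1390 * 0.927 = 1289
Group 7: 1050 * 0.933 + 710 * 0.418 = 980 + 297 = 1277
Giving 552 / 417 / 1319 / 1734 / 884 / 1289 / 1277.
Period 2:
Births: 1319 * 0.305 = 402
Group 2: 552 * 0.969 = 535
Group 3: 417 * 0.963 = 402
Group 4: 1319 * 0.958 = 1264
Group 5: 1734 * 0.931 = 1614
Group 6: 884 * 0.927 = 819
Group 7: 1289 * 0.933 + 1277 * 0.418 = 1203 + 534 = 1737
Giving 402 / 535 / 402 / 1264 / 1614 / 819 / 1737.
Period 3:
Births: 402 * 0.305 = 123
Group 2: 402 * 0.969 = 390
Group 3: 535 * 0.963 = 515
Group 4: 402 * 0.958 = 385
Group 5: 1264 * 0.931 = 1177
Group 6: 1614 * 0.927 = 1496
Group 7: 819 * 0.933 + 1737 * 0.418 = 764 + 726 = 1490
Giving 123 / 390 / 515 / 385 / 1177 / 1496 / 1490.
Period 4:
Births: 515 * 0.305 = 157
Group 2: 123 * 0.969 = 119
Group 3: 390 * 0.963 = 376
Group 4: 515 * 0.958 = 493
Group 5: 385 * 0.931 = 358
Group 6: 1177 * 0.927 = 1091
Group 7: 1496 * 0.933 + 1490 * 0.418 = 1396 + 623 = 2019
Giving 157 / 119 / 376 / 493 / 358 / 1091 / 2019.
Total after period 4: 157 + 119 + 376 + 493 + 358 + 1091 + 2019 = 4613

4613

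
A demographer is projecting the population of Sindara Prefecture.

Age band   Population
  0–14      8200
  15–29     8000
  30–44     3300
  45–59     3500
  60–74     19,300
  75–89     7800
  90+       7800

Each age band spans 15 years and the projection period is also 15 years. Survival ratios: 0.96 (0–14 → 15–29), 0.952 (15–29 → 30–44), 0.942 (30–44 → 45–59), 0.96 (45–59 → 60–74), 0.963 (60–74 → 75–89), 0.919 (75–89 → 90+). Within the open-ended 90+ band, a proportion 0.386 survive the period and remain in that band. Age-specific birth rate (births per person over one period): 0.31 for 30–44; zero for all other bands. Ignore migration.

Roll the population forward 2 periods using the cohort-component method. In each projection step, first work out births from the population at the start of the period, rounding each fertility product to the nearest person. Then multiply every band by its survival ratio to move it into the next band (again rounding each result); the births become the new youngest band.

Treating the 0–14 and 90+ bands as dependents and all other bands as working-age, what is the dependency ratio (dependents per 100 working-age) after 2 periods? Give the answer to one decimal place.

106.9

Call the bands 1 to 7, youngest first.
— Period 1 —
Births: 3300 × 0.31 = 1023
Band 2: 8200 × 0.96 = 7872
Band 3: 8000 × 0.952 = 7616
Band 4: 3300 × 0.942 = 3109
Band 5: 3500 × 0.96 = 3360
Band 6: 19300 × 0.963 = 18586
Band 7: 7800 × 0.919 + 7800 × 0.386 = 7168 + 3011 = 10179
→ [1023, 7872, 7616, 3109, 3360, 18586, 10179]
— Period 2 —
Births: 7616 × 0.31 = 2361
Band 2: 1023 × 0.96 = 982
Band 3: 7872 × 0.952 = 7494
Band 4: 7616 × 0.942 = 7174
Band 5: 3109 × 0.96 = 2985
Band 6: 3360 × 0.963 = 3236
Band 7: 18586 × 0.919 + 10179 × 0.386 = 17081 + 3929 = 21010
→ [2361, 982, 7494, 7174, 2985, 3236, 21010]
Dependents (band 0–14 + band 90+) = 2361 + 21010 = 23371; working-age = 21871; ratio = 23371/21871 × 100 = 106.9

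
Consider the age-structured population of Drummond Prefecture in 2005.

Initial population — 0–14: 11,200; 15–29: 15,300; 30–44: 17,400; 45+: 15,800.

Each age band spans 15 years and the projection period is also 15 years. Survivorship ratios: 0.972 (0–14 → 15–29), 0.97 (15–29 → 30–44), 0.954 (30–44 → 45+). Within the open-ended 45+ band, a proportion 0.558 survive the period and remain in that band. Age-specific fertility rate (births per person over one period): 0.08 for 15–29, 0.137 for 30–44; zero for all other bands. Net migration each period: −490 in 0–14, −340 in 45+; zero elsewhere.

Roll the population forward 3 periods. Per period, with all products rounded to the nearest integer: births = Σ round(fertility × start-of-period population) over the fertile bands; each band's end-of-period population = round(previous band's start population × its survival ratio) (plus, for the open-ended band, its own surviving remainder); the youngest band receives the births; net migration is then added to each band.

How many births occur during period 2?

[period 1]
Births: 15300 * 0.08 = 1224, 17400 * 0.137 = 2384 → 3608
15–29: 11200 * 0.972 = 10886
30–44: 15300 * 0.97 = 14841
45+: 17400 * 0.954 + 15800 * 0.558 = 16600 + 8816 = 25416
Net migration: 0–14 − 490 → 3118; 45+ − 340 → 25076
→ [3118, 10886, 14841, 25076]
[period 2]
Births: 10886 * 0.08 = 871, 14841 * 0.137 = 2033 → 2904
15–29: 3118 * 0.972 = 3031
30–44: 10886 * 0.97 = 10559
45+: 14841 * 0.954 + 25076 * 0.558 = 14158 + 13992 = 28150
Net migration: 0–14 − 490 → 2414; 45+ − 340 → 27810
→ [2414, 3031, 10559, 27810]

2904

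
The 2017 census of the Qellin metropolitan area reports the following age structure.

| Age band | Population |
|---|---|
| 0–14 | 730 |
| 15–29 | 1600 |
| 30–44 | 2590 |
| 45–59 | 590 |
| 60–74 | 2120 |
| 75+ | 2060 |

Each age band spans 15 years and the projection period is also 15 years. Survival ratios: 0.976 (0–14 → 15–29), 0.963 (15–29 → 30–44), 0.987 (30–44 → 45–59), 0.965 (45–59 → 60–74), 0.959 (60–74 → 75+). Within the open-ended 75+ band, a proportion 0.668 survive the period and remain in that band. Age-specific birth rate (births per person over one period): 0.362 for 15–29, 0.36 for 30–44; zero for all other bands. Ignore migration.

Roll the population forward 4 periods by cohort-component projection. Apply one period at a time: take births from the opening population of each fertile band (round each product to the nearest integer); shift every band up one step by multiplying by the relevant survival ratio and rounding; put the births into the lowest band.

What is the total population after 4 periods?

Call the bands 1 to 6, youngest first.
After projecting period 1:
Births: 1600 × 0.362 = 579  |  2590 × 0.36 = 932 ⇒ total 1511
Band 2: 730 × 0.976 = 712
Band 3: 1600 × 0.963 = 1541
Band 4: 2590 × 0.987 = 2556
Band 5: 590 × 0.965 = 569
Band 6: 2120 × 0.959 + 2060 × 0.668 = 2033 + 1376 = 3409
Giving 1511 / 712 / 1541 / 2556 / 569 / 3409.
After projecting period 2:
Births: 712 × 0.362 = 258  |  1541 × 0.36 = 555 ⇒ total 813
Band 2: 1511 × 0.976 = 1475
Band 3: 712 × 0.963 = 686
Band 4: 1541 × 0.987 = 1521
Band 5: 2556 × 0.965 = 2467
Band 6: 569 × 0.959 + 3409 × 0.668 = 546 + 2277 = 2823
Giving 813 / 1475 / 686 / 1521 / 2467 / 2823.
After projecting period 3:
Births: 1475 × 0.362 = 534  |  686 × 0.36 = 247 ⇒ total 781
Band 2: 813 × 0.976 = 793
Band 3: 1475 × 0.963 = 1420
Band 4: 686 × 0.987 = 677
Band 5: 1521 × 0.965 = 1468
Band 6: 2467 × 0.959 + 2823 × 0.668 = 2366 + 1886 = 4252
Giving 781 / 793 / 1420 / 677 / 1468 / 4252.
After projecting period 4:
Births: 793 × 0.362 = 287  |  1420 × 0.36 = 511 ⇒ total 798
Band 2: 781 × 0.976 = 762
Band 3: 793 × 0.963 = 764
Band 4: 1420 × 0.987 = 1402
Band 5: 677 × 0.965 = 653
Band 6: 1468 × 0.959 + 4252 × 0.668 = 1408 + 2840 = 4248
Giving 798 / 762 / 764 / 1402 / 653 / 4248.
Total after period 4: 798 + 762 + 764 + 1402 + 653 + 4248 = 8627

8627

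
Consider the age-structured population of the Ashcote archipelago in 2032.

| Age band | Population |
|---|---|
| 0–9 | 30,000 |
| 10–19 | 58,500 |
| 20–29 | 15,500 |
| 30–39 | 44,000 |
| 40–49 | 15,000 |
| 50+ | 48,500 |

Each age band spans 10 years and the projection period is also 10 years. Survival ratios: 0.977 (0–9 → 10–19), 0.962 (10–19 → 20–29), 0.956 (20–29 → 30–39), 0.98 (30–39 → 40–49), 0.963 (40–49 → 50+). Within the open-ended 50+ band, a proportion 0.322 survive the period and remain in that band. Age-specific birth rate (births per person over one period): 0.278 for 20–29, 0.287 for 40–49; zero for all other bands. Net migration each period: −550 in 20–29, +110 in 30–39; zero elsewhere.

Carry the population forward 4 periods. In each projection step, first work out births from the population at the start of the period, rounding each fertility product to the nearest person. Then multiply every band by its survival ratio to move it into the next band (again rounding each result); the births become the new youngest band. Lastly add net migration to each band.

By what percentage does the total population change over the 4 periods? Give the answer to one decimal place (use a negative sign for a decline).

-30.1

[period 1]
Births: 15500 × 0.278 = 4309  |  15000 × 0.287 = 4305 — total 8614
10–19: 30000 × 0.977 = 29310
20–29: 58500 × 0.962 = 56277
30–39: 15500 × 0.956 = 14818
40–49: 44000 × 0.98 = 43120
50+: 15000 × 0.963 + 48500 × 0.322 = 14445 + 15617 = 30062
Net migration: 20–29 − 550 → 55727; 30–39 + 110 → 14928
End of period: [8614, 29310, 55727, 14928, 43120, 30062]
[period 2]
Births: 55727 × 0.278 = 15492  |  43120 × 0.287 = 12375 — total 27867
10–19: 8614 × 0.977 = 8416
20–29: 29310 × 0.962 = 28196
30–39: 55727 × 0.956 = 53275
40–49: 14928 × 0.98 = 14629
50+: 43120 × 0.963 + 30062 × 0.322 = 41525 + 9680 = 51205
Net migration: 20–29 − 550 → 27646; 30–39 + 110 → 53385
End of period: [27867, 8416, 27646, 53385, 14629, 51205]
[period 3]
Births: 27646 × 0.278 = 7686  |  14629 × 0.287 = 4199 — total 11885
10–19: 27867 × 0.977 = 27226
20–29: 8416 × 0.962 = 8096
30–39: 27646 × 0.956 = 26430
40–49: 53385 × 0.98 = 52317
50+: 14629 × 0.963 + 51205 × 0.322 = 14088 + 16488 = 30576
Net migration: 20–29 − 550 → 7546; 30–39 + 110 → 26540
End of period: [11885, 27226, 7546, 26540, 52317, 30576]
[period 4]
Births: 7546 × 0.278 = 2098  |  52317 × 0.287 = 15015 — total 17113
10–19: 11885 × 0.977 = 11612
20–29: 27226 × 0.962 = 26191
30–39: 7546 × 0.956 = 7214
40–49: 26540 × 0.98 = 26009
50+: 52317 × 0.963 + 30576 × 0.322 = 50381 + 9845 = 60226
Net migration: 20–29 − 550 → 25641; 30–39 + 110 → 7324
End of period: [17113, 11612, 25641, 7324, 26009, 60226]
Total: 211500 → 147925; change = -63575; percentage change = -30.1%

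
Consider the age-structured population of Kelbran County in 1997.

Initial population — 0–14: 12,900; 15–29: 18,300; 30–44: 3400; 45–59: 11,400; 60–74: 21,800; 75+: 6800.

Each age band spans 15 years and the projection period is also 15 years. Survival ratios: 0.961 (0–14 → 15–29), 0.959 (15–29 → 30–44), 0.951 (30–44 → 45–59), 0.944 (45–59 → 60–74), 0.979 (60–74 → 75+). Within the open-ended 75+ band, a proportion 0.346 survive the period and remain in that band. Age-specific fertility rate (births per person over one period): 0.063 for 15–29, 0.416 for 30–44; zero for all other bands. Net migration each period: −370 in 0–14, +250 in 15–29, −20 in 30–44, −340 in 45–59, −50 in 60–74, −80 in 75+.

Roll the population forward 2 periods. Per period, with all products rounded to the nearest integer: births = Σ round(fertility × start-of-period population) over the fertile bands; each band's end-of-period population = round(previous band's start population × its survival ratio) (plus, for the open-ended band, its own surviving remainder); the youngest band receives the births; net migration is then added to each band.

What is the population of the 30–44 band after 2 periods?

Let group 1 be 0–14 through group 6 = 75+.
— Period 1 —
Births: 18300 × 0.063 = 1153, 3400 × 0.416 = 1414 — total 2567
Group 2: 12900 × 0.961 = 12397
Group 3: 18300 × 0.959 = 17550
Group 4: 3400 × 0.951 = 3233
Group 5: 11400 × 0.944 = 10762
Group 6: 21800 × 0.979 + 6800 × 0.346 = 21342 + 2353 = 23695
Net migration: Group 1 − 370 → 2197; Group 2 + 250 → 12647; Group 3 − 20 → 17530; Group 4 − 340 → 2893; Group 5 − 50 → 10712; Group 6 − 80 → 23615
Giving 2197 / 12647 / 17530 / 2893 / 10712 / 23615.
— Period 2 —
Births: 12647 × 0.063 = 797, 17530 × 0.416 = 7292 — total 8089
Group 2: 2197 × 0.961 = 2111
Group 3: 12647 × 0.959 = 12128
Group 4: 17530 × 0.951 = 16671
Group 5: 2893 × 0.944 = 2731
Group 6: 10712 × 0.979 + 23615 × 0.346 = 10487 + 8171 = 18658
Net migration: Group 1 − 370 → 7719; Group 2 + 250 → 2361; Group 3 − 20 → 12108; Group 4 − 340 → 16331; Group 5 − 50 → 2681; Group 6 − 80 → 18578
Giving 7719 / 2361 / 12108 / 16331 / 2681 / 18578.

12108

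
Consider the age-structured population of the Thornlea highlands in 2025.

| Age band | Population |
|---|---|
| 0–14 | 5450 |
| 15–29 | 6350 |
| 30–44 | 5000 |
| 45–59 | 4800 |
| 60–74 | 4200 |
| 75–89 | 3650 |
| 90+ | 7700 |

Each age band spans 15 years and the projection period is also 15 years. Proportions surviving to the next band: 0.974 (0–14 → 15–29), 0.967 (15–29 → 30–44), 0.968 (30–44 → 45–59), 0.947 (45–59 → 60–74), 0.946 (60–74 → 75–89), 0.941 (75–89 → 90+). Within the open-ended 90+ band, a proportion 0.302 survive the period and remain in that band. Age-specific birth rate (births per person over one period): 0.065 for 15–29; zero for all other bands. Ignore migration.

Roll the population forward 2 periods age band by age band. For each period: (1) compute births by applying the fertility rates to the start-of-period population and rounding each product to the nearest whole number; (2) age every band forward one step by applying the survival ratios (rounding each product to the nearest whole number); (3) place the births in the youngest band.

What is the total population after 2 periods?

26187

Let band 1 be 0–14 through band 7 = 90+.
After projecting period 1:
Births: 6350 × 0.065 = 413
Band 2: 5450 × 0.974 = 5308
Band 3: 6350 × 0.967 = 6140
Band 4: 5000 × 0.968 = 4840
Band 5: 4800 × 0.947 = 4546
Band 6: 4200 × 0.946 = 3973
Band 7: 3650 × 0.941 + 7700 × 0.302 = 3435 + 2325 = 5760
Giving 413 / 5308 / 6140 / 4840 / 4546 / 3973 / 5760.
After projecting period 2:
Births: 5308 × 0.065 = 345
Band 2: 413 × 0.974 = 402
Band 3: 5308 × 0.967 = 5133
Band 4: 6140 × 0.968 = 5944
Band 5: 4840 × 0.947 = 4583
Band 6: 4546 × 0.946 = 4301
Band 7: 3973 × 0.941 + 5760 × 0.302 = 3739 + 1740 = 5479
Giving 345 / 402 / 5133 / 5944 / 4583 / 4301 / 5479.
Total after period 2: 345 + 402 + 5133 + 5944 + 4583 + 4301 + 5479 = 26187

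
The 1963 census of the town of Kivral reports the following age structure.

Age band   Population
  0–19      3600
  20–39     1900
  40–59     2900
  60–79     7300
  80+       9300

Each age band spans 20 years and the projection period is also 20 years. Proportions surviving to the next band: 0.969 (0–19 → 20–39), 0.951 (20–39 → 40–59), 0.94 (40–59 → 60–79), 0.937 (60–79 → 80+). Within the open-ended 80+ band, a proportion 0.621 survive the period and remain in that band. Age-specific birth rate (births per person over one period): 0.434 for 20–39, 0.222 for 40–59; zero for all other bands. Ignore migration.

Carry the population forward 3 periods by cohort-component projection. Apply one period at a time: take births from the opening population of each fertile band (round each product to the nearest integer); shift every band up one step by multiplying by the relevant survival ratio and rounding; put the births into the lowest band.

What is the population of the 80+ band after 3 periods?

8043

(Bands numbered youngest = 1 to oldest = 5.)
Period 1:
Births: 1900 * 0.434 = 825, 2900 * 0.222 = 644 → total 1469
Band 2: 3600 * 0.969 = 3488
Band 3: 1900 * 0.951 = 1807
Band 4: 2900 * 0.94 = 2726
Band 5: 7300 * 0.937 + 9300 * 0.621 = 6840 + 5775 = 12615
Giving 1469 / 3488 / 1807 / 2726 / 12615.
Period 2:
Births: 3488 * 0.434 = 1514, 1807 * 0.222 = 401 → total 1915
Band 2: 1469 * 0.969 = 1423
Band 3: 3488 * 0.951 = 3317
Band 4: 1807 * 0.94 = 1699
Band 5: 2726 * 0.937 + 12615 * 0.621 = 2554 + 7834 = 10388
Giving 1915 / 1423 / 3317 / 1699 / 10388.
Period 3:
Births: 1423 * 0.434 = 618, 3317 * 0.222 = 736 → total 1354
Band 2: 1915 * 0.969 = 1856
Band 3: 1423 * 0.951 = 1353
Band 4: 3317 * 0.94 = 3118
Band 5: 1699 * 0.937 + 10388 * 0.621 = 1592 + 6451 = 8043
Giving 1354 / 1856 / 1353 / 3118 / 8043.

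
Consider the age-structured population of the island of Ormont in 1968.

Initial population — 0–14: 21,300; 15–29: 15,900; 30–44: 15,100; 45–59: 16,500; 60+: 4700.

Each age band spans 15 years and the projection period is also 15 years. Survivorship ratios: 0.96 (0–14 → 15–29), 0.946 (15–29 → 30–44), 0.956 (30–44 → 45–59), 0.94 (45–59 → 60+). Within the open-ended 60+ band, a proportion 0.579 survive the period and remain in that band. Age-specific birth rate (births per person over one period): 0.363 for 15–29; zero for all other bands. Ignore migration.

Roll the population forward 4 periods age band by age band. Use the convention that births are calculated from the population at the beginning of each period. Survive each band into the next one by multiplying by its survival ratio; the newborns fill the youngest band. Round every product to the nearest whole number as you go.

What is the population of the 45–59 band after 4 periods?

5011

— Period 1 —
Births: 15900 × 0.363 = 5772
15–29: 21300 × 0.96 = 20448
30–44: 15900 × 0.946 = 15041
45–59: 15100 × 0.956 = 14436
60+: 16500 × 0.94 + 4700 × 0.579 = 15510 + 2721 = 18231
Population now: 0–14=5772, 15–29=20448, 30–44=15041, 45–59=14436, 60+=18231
— Period 2 —
Births: 20448 × 0.363 = 7423
15–29: 5772 × 0.96 = 5541
30–44: 20448 × 0.946 = 19344
45–59: 15041 × 0.956 = 14379
60+: 14436 × 0.94 + 18231 × 0.579 = 13570 + 10556 = 24126
Population now: 0–14=7423, 15–29=5541, 30–44=19344, 45–59=14379, 60+=24126
— Period 3 —
Births: 5541 × 0.363 = 2011
15–29: 7423 × 0.96 = 7126
30–44: 5541 × 0.946 = 5242
45–59: 19344 × 0.956 = 18493
60+: 14379 × 0.94 + 24126 × 0.579 = 13516 + 13969 = 27485
Population now: 0–14=2011, 15–29=7126, 30–44=5242, 45–59=18493, 60+=27485
— Period 4 —
Births: 7126 × 0.363 = 2587
15–29: 2011 × 0.96 = 1931
30–44: 7126 × 0.946 = 6741
45–59: 5242 × 0.956 = 5011
60+: 18493 × 0.94 + 27485 × 0.579 = 17383 + 15914 = 33297
Population now: 0–14=2587, 15–29=1931, 30–44=6741, 45–59=5011, 60+=33297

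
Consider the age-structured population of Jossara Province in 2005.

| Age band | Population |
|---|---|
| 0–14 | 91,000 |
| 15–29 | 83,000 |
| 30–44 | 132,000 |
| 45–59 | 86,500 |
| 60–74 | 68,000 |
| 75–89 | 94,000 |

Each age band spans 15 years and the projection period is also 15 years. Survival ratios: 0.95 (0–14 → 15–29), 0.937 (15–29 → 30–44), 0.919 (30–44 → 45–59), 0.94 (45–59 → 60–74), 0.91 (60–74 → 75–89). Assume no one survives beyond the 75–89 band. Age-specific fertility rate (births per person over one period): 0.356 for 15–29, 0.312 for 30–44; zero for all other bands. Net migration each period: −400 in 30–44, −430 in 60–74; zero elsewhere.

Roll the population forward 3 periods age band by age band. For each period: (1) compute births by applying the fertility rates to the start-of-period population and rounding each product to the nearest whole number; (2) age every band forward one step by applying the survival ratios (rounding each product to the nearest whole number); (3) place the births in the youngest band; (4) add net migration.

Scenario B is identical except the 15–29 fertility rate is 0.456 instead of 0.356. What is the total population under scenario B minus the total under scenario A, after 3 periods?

25916

Numbering the groups 1..6 from youngest to oldest:
— Period 1 —
Births: 83000 × 0.356 = 29548  |  132000 × 0.312 = 41184 ⇒ total 70732
Group 2: 91000 × 0.95 = 86450
Group 3: 83000 × 0.937 = 77771
Group 4: 132000 × 0.919 = 121308
Group 5: 86500 × 0.94 = 81310
Group 6: 68000 × 0.91 = 61880
Net migration: Group 3 − 400 → 77371; Group 5 − 430 → 80880
→ [70732, 86450, 77371, 121308, 80880, 61880]
— Period 2 —
Births: 86450 × 0.356 = 30776  |  77371 × 0.312 = 24140 ⇒ total 54916
Group 2: 70732 × 0.95 = 67195
Group 3: 86450 × 0.937 = 81004
Group 4: 77371 × 0.919 = 71104
Group 5: 121308 × 0.94 = 114030
Group 6: 80880 × 0.91 = 73601
Net migration: Group 3 − 400 → 80604; Group 5 − 430 → 113600
→ [54916, 67195, 80604, 71104, 113600, 73601]
— Period 3 —
Births: 67195 × 0.356 = 23921  |  80604 × 0.312 = 25148 ⇒ total 49069
Group 2: 54916 × 0.95 = 52170
Group 3: 67195 × 0.937 = 62962
Group 4: 80604 × 0.919 = 74075
Group 5: 71104 × 0.94 = 66838
Group 6: 113600 × 0.91 = 103376
Net migration: Group 3 − 400 → 62562; Group 5 − 430 → 66408
→ [49069, 52170, 62562, 74075, 66408, 103376]
Scenario A total after 3 periods: 407660
Scenario B projection —
— Period 1 —
Births: 83000 × 0.456 = 37848  |  132000 × 0.312 = 41184 ⇒ total 79032
Group 2: 91000 × 0.95 = 86450
Group 3: 83000 × 0.937 = 77771
Group 4: 132000 × 0.919 = 121308
Group 5: 86500 × 0.94 = 81310
Group 6: 68000 × 0.91 = 61880
Net migration: Group 3 − 400 → 77371; Group 5 − 430 → 80880
→ [79032, 86450, 77371, 121308, 80880, 61880]
— Period 2 —
Births: 86450 × 0.456 = 39421  |  77371 × 0.312 = 24140 ⇒ total 63561
Group 2: 79032 × 0.95 = 75080
Group 3: 86450 × 0.937 = 81004
Group 4: 77371 × 0.919 = 71104
Group 5: 121308 × 0.94 = 114030
Group 6: 80880 × 0.91 = 73601
Net migration: Group 3 − 400 → 80604; Group 5 − 430 → 113600
→ [63561, 75080, 80604, 71104, 113600, 73601]
— Period 3 —
Births: 75080 × 0.456 = 34236  |  80604 × 0.312 = 25148 ⇒ total 59384
Group 2: 63561 × 0.95 = 60383
Group 3: 75080 × 0.937 = 70350
Group 4: 80604 × 0.919 = 74075
Group 5: 71104 × 0.94 = 66838
Group 6: 113600 × 0.91 = 103376
Net migration: Group 3 − 400 → 69950; Group 5 − 430 → 66408
→ [59384, 60383, 69950, 74075, 66408, 103376]
Scenario B total after 3 periods: 433576
Difference B − A = 433576 − 407660 = 25916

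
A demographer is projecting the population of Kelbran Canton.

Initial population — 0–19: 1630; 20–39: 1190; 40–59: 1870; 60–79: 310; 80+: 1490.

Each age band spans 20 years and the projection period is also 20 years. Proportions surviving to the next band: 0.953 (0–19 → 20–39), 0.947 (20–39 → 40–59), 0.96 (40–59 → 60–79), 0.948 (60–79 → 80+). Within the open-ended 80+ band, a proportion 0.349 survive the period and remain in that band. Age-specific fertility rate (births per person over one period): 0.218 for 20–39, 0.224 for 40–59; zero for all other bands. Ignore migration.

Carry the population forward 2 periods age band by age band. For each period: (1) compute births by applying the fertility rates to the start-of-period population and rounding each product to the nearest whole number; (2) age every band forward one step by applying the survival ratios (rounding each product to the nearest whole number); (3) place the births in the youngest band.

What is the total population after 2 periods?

5776

Let group 1 be 0–19 through group 5 = 80+.
Period 1:
Births: 1190 × 0.218 = 259  |  1870 × 0.224 = 419 ⇒ total 678
Group 2: 1630 × 0.953 = 1553
Group 3: 1190 × 0.947 = 1127
Group 4: 1870 × 0.96 = 1795
Group 5: 310 × 0.948 + 1490 × 0.349 = 294 + 520 = 814
Giving 678 / 1553 / 1127 / 1795 / 814.
Period 2:
Births: 1553 × 0.218 = 339  |  1127 × 0.224 = 252 ⇒ total 591
Group 2: 678 × 0.953 = 646
Group 3: 1553 × 0.947 = 1471
Group 4: 1127 × 0.96 = 1082
Group 5: 1795 × 0.948 + 814 × 0.349 = 1702 + 284 = 1986
Giving 591 / 646 / 1471 / 1082 / 1986.
Total after period 2: 591 + 646 + 1471 + 1082 + 1986 = 5776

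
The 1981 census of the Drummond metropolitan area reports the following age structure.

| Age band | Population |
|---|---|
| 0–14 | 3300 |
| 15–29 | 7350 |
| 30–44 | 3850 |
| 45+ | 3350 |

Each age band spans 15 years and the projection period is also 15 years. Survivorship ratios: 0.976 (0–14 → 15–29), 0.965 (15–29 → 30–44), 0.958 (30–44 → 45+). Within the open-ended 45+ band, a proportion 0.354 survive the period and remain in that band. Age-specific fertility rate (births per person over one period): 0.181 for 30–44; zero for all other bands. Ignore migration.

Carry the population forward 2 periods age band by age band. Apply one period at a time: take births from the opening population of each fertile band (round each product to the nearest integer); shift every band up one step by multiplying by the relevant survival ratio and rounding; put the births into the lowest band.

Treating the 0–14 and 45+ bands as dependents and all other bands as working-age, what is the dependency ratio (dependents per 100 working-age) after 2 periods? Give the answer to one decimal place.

258.8

Numbering the groups 1..4 from youngest to oldest:
[period 1]
Births: 3850 * 0.181 = 697
Group 2: 3300 * 0.976 = 3221
Group 3: 7350 * 0.965 = 7093
Group 4: 3850 * 0.958 + 3350 * 0.354 = 3688 + 1186 = 4874
→ [697, 3221, 7093, 4874]
[period 2]
Births: 7093 * 0.181 = 1284
Group 2: 697 * 0.976 = 680
Group 3: 3221 * 0.965 = 3108
Group 4: 7093 * 0.958 + 4874 * 0.354 = 6795 + 1725 = 8520
→ [1284, 680, 3108, 8520]
Dependents (band 0–14 + band 45+) = 1284 + 8520 = 9804; working-age = 3788; ratio = 9804/3788 × 100 = 258.8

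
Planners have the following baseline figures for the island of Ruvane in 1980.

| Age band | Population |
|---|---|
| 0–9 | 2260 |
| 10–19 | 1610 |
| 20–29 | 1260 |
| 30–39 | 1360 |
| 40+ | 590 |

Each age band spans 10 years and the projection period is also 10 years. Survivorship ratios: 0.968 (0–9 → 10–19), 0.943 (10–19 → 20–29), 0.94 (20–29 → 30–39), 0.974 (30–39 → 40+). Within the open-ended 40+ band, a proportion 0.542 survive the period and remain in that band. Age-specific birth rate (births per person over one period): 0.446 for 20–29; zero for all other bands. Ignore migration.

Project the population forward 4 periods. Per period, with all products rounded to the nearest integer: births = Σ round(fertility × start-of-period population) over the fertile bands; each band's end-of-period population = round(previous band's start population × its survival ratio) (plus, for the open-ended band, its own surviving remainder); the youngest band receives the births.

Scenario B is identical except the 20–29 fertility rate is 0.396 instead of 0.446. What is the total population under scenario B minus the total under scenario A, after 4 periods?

-272

Period 1:
Births: 1260 * 0.446 = 562
10–19: 2260 * 0.968 = 2188
20–29: 1610 * 0.943 = 1518
30–39: 1260 * 0.94 = 1184
40+: 1360 * 0.974 + 590 * 0.542 = 1325 + 320 = 1645
→ [562, 2188, 1518, 1184, 1645]
Period 2:
Births: 1518 * 0.446 = 677
10–19: 562 * 0.968 = 544
20–29: 2188 * 0.943 = 2063
30–39: 1518 * 0.94 = 1427
40+: 1184 * 0.974 + 1645 * 0.542 = 1153 + 892 = 2045
→ [677, 544, 2063, 1427, 2045]
Period 3:
Births: 2063 * 0.446 = 920
10–19: 677 * 0.968 = 655
20–29: 544 * 0.943 = 513
30–39: 2063 * 0.94 = 1939
40+: 1427 * 0.974 + 2045 * 0.542 = 1390 + 1108 = 2498
→ [920, 655, 513, 1939, 2498]
Period 4:
Births: 513 * 0.446 = 229
10–19: 920 * 0.968 = 891
20–29: 655 * 0.943 = 618
30–39: 513 * 0.94 = 482
40+: 1939 * 0.974 + 2498 * 0.542 = 1889 + 1354 = 3243
→ [229, 891, 618, 482, 3243]
Scenario A total after 4 periods: 5463
Scenario B projection —
Period 1:
Births: 1260 * 0.396 = 499
10–19: 2260 * 0.968 = 2188
20–29: 1610 * 0.943 = 1518
30–39: 1260 * 0.94 = 1184
40+: 1360 * 0.974 + 590 * 0.542 = 1325 + 320 = 1645
→ [499, 2188, 1518, 1184, 1645]
Period 2:
Births: 1518 * 0.396 = 601
10–19: 499 * 0.968 = 483
20–29: 2188 * 0.943 = 2063
30–39: 1518 * 0.94 = 1427
40+: 1184 * 0.974 + 1645 * 0.542 = 1153 + 892 = 2045
→ [601, 483, 2063, 1427, 2045]
Period 3:
Births: 2063 * 0.396 = 817
10–19: 601 * 0.968 = 582
20–29: 483 * 0.943 = 455
30–39: 2063 * 0.94 = 1939
40+: 1427 * 0.974 + 2045 * 0.542 = 1390 + 1108 = 2498
→ [817, 582, 455, 1939, 2498]
Period 4:
Births: 455 * 0.396 = 180
10–19: 817 * 0.968 = 791
20–29: 582 * 0.943 = 549
30–39: 455 * 0.94 = 428
40+: 1939 * 0.974 + 2498 * 0.542 = 1889 + 1354 = 3243
→ [180, 791, 549, 428, 3243]
Scenario B total after 4 periods: 5191
Difference B − A = 5191 − 5463 = -272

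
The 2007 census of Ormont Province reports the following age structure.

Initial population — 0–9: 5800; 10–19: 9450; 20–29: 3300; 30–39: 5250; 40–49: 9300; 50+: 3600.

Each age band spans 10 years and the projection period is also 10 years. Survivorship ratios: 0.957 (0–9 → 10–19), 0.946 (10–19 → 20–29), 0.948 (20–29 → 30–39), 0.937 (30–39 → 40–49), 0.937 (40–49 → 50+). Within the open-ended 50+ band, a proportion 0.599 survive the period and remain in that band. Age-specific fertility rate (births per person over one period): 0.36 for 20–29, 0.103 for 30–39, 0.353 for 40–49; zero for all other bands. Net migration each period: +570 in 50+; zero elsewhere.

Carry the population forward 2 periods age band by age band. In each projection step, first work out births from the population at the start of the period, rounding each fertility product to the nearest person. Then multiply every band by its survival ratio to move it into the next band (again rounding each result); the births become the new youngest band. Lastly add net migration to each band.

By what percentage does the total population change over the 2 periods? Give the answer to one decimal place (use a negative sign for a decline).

Let group 1 be 0–9 through group 6 = 50+.
Period 1.
Births: 3300 * 0.36 = 1188 ; 5250 * 0.103 = 541 ; 9300 * 0.353 = 3283 ⇒ total 5012
Group 2: 5800 * 0.957 = 5551
Group 3: 9450 * 0.946 = 8940
Group 4: 3300 * 0.948 = 3128
Group 5: 5250 * 0.937 = 4919
Group 6: 9300 * 0.937 + 3600 * 0.599 = 8714 + 2156 = 10870
Net migration: Group 6 + 570 → 11440
End of period: [5012, 5551, 8940, 3128, 4919, 11440]
Period 2.
Births: 8940 * 0.36 = 3218 ; 3128 * 0.103 = 322 ; 4919 * 0.353 = 1736 ⇒ total 5276
Group 2: 5012 * 0.957 = 4796
Group 3: 5551 * 0.946 = 5251
Group 4: 8940 * 0.948 = 8475
Group 5: 3128 * 0.937 = 2931
Group 6: 4919 * 0.937 + 11440 * 0.599 = 4609 + 6853 = 11462
Net migration: Group 6 + 570 → 12032
End of period: [5276, 4796, 5251, 8475, 2931, 12032]
Total: 36700 → 38761; change = 2061; percentage change = 5.6%

5.6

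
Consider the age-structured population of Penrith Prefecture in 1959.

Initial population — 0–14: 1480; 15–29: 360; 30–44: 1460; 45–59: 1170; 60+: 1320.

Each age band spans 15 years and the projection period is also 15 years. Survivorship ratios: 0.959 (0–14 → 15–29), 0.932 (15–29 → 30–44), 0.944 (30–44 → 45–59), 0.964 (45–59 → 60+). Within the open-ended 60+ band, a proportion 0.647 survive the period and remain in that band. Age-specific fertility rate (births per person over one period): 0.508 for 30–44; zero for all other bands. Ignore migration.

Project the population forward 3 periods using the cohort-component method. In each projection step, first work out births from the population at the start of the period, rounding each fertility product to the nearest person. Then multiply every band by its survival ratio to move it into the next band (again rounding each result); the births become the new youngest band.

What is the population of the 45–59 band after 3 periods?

Numbering the groups 1..5 from youngest to oldest:
[period 1]
Births: 1460 × 0.508 = 742
Group 2: 1480 × 0.959 = 1419
Group 3: 360 × 0.932 = 336
Group 4: 1460 × 0.944 = 1378
Group 5: 1170 × 0.964 + 1320 × 0.647 = 1128 + 854 = 1982
Giving 742 / 1419 / 336 / 1378 / 1982.
[period 2]
Births: 336 × 0.508 = 171
Group 2: 742 × 0.959 = 712
Group 3: 1419 × 0.932 = 1323
Group 4: 336 × 0.944 = 317
Group 5: 1378 × 0.964 + 1982 × 0.647 = 1328 + 1282 = 2610
Giving 171 / 712 / 1323 / 317 / 2610.
[period 3]
Births: 1323 × 0.508 = 672
Group 2: 171 × 0.959 = 164
Group 3: 712 × 0.932 = 664
Group 4: 1323 × 0.944 = 1249
Group 5: 317 × 0.964 + 2610 × 0.647 = 306 + 1689 = 1995
Giving 672 / 164 / 664 / 1249 / 1995.

1249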